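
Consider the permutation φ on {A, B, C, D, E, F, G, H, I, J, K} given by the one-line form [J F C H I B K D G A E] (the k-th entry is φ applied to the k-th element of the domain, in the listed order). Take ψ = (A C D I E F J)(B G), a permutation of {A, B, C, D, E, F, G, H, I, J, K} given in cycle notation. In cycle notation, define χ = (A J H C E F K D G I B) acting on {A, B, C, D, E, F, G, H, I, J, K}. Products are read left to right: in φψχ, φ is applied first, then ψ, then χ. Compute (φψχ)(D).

Chase D: φ(D) = H; ψ(H) = H; χ(H) = C. Hence (φψχ)(D) = C.

C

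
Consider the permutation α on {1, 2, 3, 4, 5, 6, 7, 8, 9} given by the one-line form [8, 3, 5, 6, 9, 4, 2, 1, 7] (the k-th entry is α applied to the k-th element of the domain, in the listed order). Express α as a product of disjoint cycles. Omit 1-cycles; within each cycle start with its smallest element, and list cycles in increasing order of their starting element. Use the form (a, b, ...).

From 1: 1 → 8 → 1, closing the cycle (1, 8).
Continuing from each remaining unvisited element yields (1, 8)(2, 3, 5, 9, 7)(4, 6).

(1, 8)(2, 3, 5, 9, 7)(4, 6)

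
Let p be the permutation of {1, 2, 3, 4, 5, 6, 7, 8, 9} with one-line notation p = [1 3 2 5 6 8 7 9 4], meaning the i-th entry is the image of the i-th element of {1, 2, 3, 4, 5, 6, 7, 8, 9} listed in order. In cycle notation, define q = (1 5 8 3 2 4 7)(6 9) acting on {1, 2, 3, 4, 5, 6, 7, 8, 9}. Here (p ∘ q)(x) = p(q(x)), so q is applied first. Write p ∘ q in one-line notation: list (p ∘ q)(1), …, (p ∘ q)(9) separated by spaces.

For each element, apply q then p: 1 → 5 → 6; 2 → 4 → 5; 3 → 2 → 3; 4 → 7 → 7; 5 → 8 → 9; 6 → 9 → 4; 7 → 1 → 1; 8 → 3 → 2; 9 → 6 → 8.
So p ∘ q in one-line form is 6 5 3 7 9 4 1 2 8.

6 5 3 7 9 4 1 2 8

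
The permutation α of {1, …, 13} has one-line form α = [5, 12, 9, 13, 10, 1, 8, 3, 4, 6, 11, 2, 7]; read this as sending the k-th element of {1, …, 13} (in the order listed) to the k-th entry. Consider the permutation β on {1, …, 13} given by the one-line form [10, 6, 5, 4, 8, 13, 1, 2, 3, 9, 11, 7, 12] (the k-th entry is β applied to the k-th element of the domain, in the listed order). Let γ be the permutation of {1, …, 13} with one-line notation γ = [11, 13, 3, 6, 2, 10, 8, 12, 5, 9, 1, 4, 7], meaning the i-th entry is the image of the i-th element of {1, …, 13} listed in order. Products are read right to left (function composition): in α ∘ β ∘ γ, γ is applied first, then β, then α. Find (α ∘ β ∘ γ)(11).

6

Apply the permutations in order: γ(11) = 1, then β(1) = 10, then α(10) = 6. So (α ∘ β ∘ γ)(11) = 6.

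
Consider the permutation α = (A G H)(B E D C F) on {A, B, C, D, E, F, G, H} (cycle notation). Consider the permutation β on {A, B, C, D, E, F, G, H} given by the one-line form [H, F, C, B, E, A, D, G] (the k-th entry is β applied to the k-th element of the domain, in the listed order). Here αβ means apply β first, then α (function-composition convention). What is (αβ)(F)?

G

First apply β: β(F) = A, then α(A) = G. Thus (αβ)(F) = G.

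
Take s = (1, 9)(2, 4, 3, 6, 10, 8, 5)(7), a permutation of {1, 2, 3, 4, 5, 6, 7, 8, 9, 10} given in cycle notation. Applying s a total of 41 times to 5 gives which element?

5 lies in the 7-cycle (2, 4, 3, 6, 10, 8, 5).
Since the cycle has length 7, s^41 acts on it the same as s^6 (41 mod 7 = 6).
Advancing 6 steps from 5: 5 → 2 → 4 → 3 → 6 → 10 → 8.

8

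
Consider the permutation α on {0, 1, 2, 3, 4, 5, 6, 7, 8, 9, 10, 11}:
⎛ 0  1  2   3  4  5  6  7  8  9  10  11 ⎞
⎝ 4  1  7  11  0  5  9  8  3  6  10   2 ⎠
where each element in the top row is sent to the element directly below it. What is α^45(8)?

8

Tracing 8 → 3 → … returns to 8 after 5 steps, so 8 lies in a 5-cycle (2 7 8 3 11).
Powers repeat with period 5 on this cycle, and 45 mod 5 = 0, so α^45(8) = α^0(8).
So α^45(8) = 8.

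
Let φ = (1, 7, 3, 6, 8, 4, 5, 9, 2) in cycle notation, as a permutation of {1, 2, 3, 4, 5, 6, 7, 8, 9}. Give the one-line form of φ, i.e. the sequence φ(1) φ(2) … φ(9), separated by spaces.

7 1 6 5 9 8 3 4 2

Reading each image from the cycles: 1→7, 2→1, 3→6, 4→5, 5→9, 6→8, 7→3, 8→4, 9→2.
So the one-line form is 7 1 6 5 9 8 3 4 2.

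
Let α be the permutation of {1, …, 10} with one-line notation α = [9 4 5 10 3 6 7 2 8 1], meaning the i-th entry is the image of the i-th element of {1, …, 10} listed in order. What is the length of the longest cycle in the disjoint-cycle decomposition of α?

6

Decomposing into disjoint cycles gives (1 9 8 2 4 10)(3 5); the longest has length 6.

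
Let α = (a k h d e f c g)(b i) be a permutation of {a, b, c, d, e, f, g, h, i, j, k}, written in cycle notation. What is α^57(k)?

h

k lies in the 8-cycle (a k h d e f c g).
On an 8-cycle, α^8 is the identity, so α^57 = α^1 there (57 ≡ 1 mod 8).
Advancing 1 step from k: k → h.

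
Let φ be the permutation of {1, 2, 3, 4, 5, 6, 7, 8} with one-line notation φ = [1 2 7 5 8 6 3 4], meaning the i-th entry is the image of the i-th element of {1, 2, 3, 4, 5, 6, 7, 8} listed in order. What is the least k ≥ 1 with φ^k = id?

The disjoint-cycle form of φ has cycle lengths 3, 2, 1, 1, 1.
Since disjoint cycles commute, ord(φ) = lcm(3, 2) = 6.

6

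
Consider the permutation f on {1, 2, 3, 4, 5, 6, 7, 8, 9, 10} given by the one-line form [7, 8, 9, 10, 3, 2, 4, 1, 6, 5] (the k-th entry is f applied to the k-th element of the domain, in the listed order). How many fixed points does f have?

0

No element satisfies f(x) = x, so there are 0 fixed points.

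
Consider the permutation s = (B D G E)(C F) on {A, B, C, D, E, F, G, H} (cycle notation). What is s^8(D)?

D lies in the 4-cycle (B D G E).
Powers repeat with period 4 on this cycle, and 8 mod 4 = 0, so s^8(D) = s^0(D).
So s^8(D) = D.

D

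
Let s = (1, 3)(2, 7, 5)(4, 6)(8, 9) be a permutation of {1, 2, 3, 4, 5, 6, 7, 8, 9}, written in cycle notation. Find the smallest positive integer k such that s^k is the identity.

The cycle type of s is (3, 2, 2, 2).
The order is lcm(3, 2, 2, 2) = 6.

6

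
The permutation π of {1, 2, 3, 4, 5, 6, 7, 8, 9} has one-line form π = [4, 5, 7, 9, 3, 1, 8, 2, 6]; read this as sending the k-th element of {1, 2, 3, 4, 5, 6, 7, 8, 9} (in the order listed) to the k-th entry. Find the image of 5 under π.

5 is element number 5 of the domain, and entry number 5 of the one-line form is 3, so π(5) = 3.

3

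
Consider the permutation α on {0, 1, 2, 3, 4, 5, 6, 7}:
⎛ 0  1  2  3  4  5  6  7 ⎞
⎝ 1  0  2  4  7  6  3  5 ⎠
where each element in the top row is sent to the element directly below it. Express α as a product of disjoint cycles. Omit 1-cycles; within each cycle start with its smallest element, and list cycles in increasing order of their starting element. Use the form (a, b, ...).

Iterating α from 0 gives 0 → 1 → 0; that is the 2-cycle (0, 1).
Continuing from each remaining unvisited element yields (0, 1)(3, 4, 7, 5, 6).

(0, 1)(3, 4, 7, 5, 6)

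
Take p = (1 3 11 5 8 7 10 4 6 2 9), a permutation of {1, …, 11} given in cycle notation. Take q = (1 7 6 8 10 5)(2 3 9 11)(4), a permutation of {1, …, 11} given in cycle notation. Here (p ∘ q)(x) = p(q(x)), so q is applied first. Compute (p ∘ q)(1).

10

(p ∘ q)(1) = p(q(1)). q(1) = 7, then p(7) = 10. So (p ∘ q)(1) = 10.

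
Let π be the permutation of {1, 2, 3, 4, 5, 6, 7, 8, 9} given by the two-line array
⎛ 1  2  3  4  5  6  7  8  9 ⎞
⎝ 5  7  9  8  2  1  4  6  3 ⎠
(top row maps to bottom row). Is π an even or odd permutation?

odd

In disjoint-cycle form the cycle lengths are 7, 2.
A cycle is odd iff its length is even; π has 1 even-length cycle, so sgn(π) = (−1)^1 and π is odd.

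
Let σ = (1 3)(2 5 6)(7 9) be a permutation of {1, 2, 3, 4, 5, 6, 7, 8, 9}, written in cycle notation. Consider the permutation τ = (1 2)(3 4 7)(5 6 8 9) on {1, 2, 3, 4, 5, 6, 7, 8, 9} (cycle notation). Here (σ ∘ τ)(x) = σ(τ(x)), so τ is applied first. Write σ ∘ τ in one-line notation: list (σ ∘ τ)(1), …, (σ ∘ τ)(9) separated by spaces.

(σ ∘ τ)(x) = σ(τ(x)). Computing each image: σ(τ(1)) = σ(2) = 5, σ(τ(2)) = σ(1) = 3, σ(τ(3)) = σ(4) = 4, σ(τ(4)) = σ(7) = 9, σ(τ(5)) = σ(6) = 2, σ(τ(6)) = σ(8) = 8, σ(τ(7)) = σ(3) = 1, σ(τ(8)) = σ(9) = 7, σ(τ(9)) = σ(5) = 6.
Hence σ ∘ τ = [5 3 4 9 2 8 1 7 6].

5 3 4 9 2 8 1 7 6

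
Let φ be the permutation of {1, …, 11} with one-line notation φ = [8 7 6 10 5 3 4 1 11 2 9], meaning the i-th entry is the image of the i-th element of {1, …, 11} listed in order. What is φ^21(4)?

10

Tracing 4 → 10 → … returns to 4 after 4 steps, so 4 lies in a 4-cycle (2 7 4 10).
On a 4-cycle, φ^4 is the identity, so φ^21 = φ^1 there (21 ≡ 1 mod 4).
Stepping 1 place around the cycle: 4 → 10.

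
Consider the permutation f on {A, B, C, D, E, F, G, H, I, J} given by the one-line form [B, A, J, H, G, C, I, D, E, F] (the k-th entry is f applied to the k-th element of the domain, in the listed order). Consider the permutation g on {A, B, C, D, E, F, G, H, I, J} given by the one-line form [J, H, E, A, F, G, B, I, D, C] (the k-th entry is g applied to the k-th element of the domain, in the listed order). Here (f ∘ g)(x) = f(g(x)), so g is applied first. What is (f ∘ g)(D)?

First apply g: g(D) = A, then f(A) = B. Thus (f ∘ g)(D) = B.

B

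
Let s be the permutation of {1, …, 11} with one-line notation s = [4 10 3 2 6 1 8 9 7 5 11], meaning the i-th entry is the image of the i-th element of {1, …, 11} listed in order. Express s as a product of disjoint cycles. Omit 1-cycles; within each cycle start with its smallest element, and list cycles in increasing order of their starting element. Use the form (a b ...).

Iterating s from 1 gives 1 → 4 → 2 → 10 → 5 → 6 → 1; that is the 6-cycle (1 4 2 10 5 6).
Repeating from the next unused element and collecting all non-trivial cycles gives (1 4 2 10 5 6)(7 8 9).

(1 4 2 10 5 6)(7 8 9)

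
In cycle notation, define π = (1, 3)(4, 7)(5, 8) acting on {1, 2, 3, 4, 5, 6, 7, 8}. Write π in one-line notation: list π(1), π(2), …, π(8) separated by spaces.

3 2 1 7 8 6 4 5

Reading each image from the cycles: 1→3, 2→2, 3→1, 4→7, 5→8, 6→6, 7→4, 8→5.
Listing these in domain order gives 3 2 1 7 8 6 4 5.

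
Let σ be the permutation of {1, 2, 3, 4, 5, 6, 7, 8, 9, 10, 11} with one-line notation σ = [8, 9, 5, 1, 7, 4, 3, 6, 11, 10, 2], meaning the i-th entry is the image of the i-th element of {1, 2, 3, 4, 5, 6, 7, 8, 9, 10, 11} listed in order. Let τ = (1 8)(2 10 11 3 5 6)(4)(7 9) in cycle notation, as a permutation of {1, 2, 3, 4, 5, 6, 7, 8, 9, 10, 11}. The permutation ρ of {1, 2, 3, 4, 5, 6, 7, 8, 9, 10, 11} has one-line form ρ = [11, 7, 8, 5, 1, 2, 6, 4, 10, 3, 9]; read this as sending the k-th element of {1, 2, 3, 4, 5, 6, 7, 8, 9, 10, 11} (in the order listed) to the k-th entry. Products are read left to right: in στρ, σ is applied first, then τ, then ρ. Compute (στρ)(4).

4

Chase 4: σ(4) = 1; τ(1) = 8; ρ(8) = 4. Hence (στρ)(4) = 4.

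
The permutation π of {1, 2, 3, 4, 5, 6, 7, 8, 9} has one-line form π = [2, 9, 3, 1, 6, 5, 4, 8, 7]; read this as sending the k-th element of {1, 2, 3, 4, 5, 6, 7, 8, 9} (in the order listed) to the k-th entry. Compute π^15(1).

1

Tracing 1 → 2 → … returns to 1 after 5 steps, so 1 lies in a 5-cycle (1 2 9 7 4).
On a 5-cycle, π^5 is the identity, so π^15 = π^0 there (15 ≡ 0 mod 5).
So π^15(1) = 1.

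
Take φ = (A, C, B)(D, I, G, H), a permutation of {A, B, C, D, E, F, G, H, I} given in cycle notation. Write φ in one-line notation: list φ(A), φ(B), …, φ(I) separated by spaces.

Each element maps to the next entry in its cycle (wrapping to the front): A→C, B→A, C→B, D→I, E→E, F→F, G→H, H→D, I→G.
So the one-line form is C A B I E F H D G.

C A B I E F H D G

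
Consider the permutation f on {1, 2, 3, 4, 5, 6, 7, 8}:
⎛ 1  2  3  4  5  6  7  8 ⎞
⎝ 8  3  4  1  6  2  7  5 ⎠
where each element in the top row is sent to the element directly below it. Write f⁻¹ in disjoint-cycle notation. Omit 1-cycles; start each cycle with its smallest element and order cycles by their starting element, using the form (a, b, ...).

(1, 4, 3, 2, 6, 5, 8)

The cycle decomposition of f is (1, 8, 5, 6, 2, 3, 4).
The inverse reverses every cycle; in canonical form, f⁻¹ = (1, 4, 3, 2, 6, 5, 8).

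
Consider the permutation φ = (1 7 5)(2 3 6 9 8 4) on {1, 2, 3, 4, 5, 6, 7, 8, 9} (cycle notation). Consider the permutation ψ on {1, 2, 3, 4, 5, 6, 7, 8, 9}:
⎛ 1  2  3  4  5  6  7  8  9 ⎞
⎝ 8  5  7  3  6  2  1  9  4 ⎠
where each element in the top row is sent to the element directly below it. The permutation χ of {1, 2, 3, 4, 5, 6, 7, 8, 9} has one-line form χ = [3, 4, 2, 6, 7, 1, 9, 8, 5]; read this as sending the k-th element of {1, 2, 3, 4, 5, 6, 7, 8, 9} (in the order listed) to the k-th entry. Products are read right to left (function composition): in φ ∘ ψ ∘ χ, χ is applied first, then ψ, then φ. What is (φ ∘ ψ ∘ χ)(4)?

Chase 4: χ(4) = 6; ψ(6) = 2; φ(2) = 3. Hence (φ ∘ ψ ∘ χ)(4) = 3.

3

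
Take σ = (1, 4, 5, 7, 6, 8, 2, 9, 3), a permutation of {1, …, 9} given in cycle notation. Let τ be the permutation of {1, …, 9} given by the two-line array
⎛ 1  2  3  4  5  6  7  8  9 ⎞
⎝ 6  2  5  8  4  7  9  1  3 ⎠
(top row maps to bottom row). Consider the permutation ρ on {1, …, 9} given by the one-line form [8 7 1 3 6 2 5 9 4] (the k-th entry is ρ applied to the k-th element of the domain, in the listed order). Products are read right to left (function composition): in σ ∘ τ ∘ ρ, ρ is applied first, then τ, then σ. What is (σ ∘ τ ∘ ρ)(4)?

(σ ∘ τ ∘ ρ)(4) = σ(τ(ρ(4))). ρ(4) = 3, then τ(3) = 5, then σ(5) = 7, so the result is 7.

7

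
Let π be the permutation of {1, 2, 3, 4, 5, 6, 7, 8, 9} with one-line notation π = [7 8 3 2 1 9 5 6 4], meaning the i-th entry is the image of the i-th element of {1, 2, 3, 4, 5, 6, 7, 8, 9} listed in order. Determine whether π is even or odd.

In disjoint-cycle form the cycle lengths are 5, 3, 1.
A cycle of length ℓ contributes ℓ−1 transpositions, so π is a product of 4 + 2 = 6 transpositions — even.

even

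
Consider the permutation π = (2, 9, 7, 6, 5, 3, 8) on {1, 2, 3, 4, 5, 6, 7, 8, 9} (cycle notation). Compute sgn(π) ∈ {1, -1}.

1

The cycle lengths are 7, 1, 1.
A cycle is odd iff its length is even; π has 0 even-length cycles, so sgn(π) = (−1)^0 and π is even.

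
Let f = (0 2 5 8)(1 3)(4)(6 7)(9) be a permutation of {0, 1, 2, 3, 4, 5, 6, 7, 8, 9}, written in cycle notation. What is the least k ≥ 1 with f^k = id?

4

The cycle type of f is (4, 2, 2, 1, 1).
The order of f is the least common multiple of its cycle lengths: lcm(4, 2, 2) = 4.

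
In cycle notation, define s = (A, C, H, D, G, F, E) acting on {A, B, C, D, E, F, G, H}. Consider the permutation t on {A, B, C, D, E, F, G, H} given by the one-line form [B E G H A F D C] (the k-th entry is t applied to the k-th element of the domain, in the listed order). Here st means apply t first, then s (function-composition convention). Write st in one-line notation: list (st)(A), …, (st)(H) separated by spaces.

For each element, apply t then s: A → B → B; B → E → A; C → G → F; D → H → D; E → A → C; F → F → E; G → D → G; H → C → H.
So st in one-line form is B A F D C E G H.

B A F D C E G H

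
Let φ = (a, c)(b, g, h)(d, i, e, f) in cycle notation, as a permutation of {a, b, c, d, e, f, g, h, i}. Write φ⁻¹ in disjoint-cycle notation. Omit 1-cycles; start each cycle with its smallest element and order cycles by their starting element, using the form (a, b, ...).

If φ sends a → b within a cycle, φ⁻¹ sends b → a; equivalently, reverse each cycle.
After reversing and putting each cycle's least element first, φ⁻¹ = (a, c)(b, h, g)(d, f, e, i).

(a, c)(b, h, g)(d, f, e, i)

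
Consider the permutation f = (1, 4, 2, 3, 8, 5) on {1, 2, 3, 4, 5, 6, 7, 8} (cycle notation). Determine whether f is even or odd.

The cycle lengths are 6, 1, 1.
A cycle of length ℓ contributes ℓ−1 transpositions, so f is a product of 5 transpositions — odd.

odd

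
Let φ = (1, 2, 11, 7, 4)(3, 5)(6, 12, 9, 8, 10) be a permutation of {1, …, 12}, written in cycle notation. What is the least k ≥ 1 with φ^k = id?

The cycle type of φ is (5, 5, 2).
Since disjoint cycles commute, ord(φ) = lcm(5, 5, 2) = 10.

10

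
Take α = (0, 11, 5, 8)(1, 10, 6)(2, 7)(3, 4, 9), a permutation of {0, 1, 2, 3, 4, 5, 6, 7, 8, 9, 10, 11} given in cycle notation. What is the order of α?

12

The cycle type of α is (4, 3, 3, 2).
The order is lcm(4, 3, 3, 2) = 12.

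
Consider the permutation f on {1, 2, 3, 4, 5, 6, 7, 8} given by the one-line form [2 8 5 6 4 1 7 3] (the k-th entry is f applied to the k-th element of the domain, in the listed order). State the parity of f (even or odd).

In disjoint-cycle form the cycle lengths are 7, 1.
A cycle is odd iff its length is even; f has 0 even-length cycles, so sgn(f) = (−1)^0 and f is even.

even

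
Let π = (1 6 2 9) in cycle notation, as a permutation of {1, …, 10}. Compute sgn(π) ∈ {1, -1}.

The cycle lengths are 4, 1, 1, 1, 1, 1, 1.
A cycle is odd iff its length is even; π has 1 even-length cycle, so sgn(π) = (−1)^1 and π is odd.

-1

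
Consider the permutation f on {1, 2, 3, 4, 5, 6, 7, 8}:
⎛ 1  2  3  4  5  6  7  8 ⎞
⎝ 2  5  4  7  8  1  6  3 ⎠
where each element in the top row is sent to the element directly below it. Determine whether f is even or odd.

odd

In disjoint-cycle form the cycle lengths are 8.
A cycle is odd iff its length is even; f has 1 even-length cycle, so sgn(f) = (−1)^1 and f is odd.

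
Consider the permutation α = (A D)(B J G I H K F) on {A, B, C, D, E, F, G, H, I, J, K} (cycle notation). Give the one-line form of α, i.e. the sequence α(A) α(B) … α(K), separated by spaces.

Reading each image from the cycles: A↦D, B↦J, C↦C, D↦A, E↦E, F↦B, G↦I, H↦K, I↦H, J↦G, K↦F.
So the one-line form is D J C A E B I K H G F.

D J C A E B I K H G F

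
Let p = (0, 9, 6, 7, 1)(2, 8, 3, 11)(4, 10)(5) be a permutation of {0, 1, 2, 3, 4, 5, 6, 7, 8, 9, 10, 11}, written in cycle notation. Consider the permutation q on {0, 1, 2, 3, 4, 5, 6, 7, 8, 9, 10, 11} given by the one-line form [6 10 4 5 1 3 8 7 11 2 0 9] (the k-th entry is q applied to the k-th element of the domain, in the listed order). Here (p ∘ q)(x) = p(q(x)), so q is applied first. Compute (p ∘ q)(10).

(p ∘ q)(10) = p(q(10)). q(10) = 0, then p(0) = 9. So (p ∘ q)(10) = 9.

9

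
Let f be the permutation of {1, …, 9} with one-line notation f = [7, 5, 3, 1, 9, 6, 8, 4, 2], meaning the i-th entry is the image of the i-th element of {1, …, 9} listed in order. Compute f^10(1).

8

Tracing 1 → 7 → … returns to 1 after 4 steps, so 1 lies in a 4-cycle (1 7 8 4).
Since the cycle has length 4, f^10 acts on it the same as f^2 (10 mod 4 = 2).
Stepping 2 places around the cycle: 1 → 7 → 8.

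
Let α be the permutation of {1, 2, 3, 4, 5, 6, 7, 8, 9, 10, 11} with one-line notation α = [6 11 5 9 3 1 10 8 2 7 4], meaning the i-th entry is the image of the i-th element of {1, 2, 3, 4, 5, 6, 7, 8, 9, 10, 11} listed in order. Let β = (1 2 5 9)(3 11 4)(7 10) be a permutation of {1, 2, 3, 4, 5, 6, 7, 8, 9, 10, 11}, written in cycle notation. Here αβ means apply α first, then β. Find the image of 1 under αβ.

6

(αβ)(1) = β(α(1)). α(1) = 6, then β(6) = 6. So (αβ)(1) = 6.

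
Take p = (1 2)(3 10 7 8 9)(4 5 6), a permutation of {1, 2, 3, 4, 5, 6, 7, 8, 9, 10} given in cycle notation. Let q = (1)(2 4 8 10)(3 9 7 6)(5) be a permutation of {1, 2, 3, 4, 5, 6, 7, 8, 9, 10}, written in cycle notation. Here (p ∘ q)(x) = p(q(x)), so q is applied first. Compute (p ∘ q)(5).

6

(p ∘ q)(5) = p(q(5)). q(5) = 5, then p(5) = 6. So (p ∘ q)(5) = 6.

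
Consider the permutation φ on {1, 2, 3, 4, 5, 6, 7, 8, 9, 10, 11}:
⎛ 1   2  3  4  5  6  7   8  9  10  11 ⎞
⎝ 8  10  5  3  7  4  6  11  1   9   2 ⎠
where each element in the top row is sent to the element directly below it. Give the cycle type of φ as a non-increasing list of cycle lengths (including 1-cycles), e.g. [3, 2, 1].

[6, 5]

The disjoint cycles are (1 8 11 2 10 9)(3 5 7 6 4), with lengths 6, 5 in non-increasing order.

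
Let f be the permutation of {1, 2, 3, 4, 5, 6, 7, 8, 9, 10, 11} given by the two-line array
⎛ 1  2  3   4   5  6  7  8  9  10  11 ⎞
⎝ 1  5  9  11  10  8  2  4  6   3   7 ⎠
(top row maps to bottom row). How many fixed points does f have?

The fixed points (elements with f(x) = x) are {1}, so there is 1.

1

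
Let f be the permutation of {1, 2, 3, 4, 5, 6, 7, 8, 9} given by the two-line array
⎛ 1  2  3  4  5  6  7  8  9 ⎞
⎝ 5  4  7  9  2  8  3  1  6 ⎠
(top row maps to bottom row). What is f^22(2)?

Tracing 2 → 4 → … returns to 2 after 7 steps, so 2 lies in a 7-cycle (1 5 2 4 9 6 8).
Since the cycle has length 7, f^22 acts on it the same as f^1 (22 mod 7 = 1).
Advancing 1 step from 2: 2 → 4.

4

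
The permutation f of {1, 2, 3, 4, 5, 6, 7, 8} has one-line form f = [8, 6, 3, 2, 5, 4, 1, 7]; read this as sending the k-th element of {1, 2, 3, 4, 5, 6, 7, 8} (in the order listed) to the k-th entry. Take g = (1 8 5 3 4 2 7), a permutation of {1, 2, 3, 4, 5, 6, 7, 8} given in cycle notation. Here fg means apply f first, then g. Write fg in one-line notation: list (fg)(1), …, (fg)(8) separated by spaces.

5 6 4 7 3 2 8 1

(fg)(x) = g(f(x)). Computing each image: g(f(1)) = g(8) = 5, g(f(2)) = g(6) = 6, g(f(3)) = g(3) = 4, g(f(4)) = g(2) = 7, g(f(5)) = g(5) = 3, g(f(6)) = g(4) = 2, g(f(7)) = g(1) = 8, g(f(8)) = g(7) = 1.
Hence fg = [5 6 4 7 3 2 8 1].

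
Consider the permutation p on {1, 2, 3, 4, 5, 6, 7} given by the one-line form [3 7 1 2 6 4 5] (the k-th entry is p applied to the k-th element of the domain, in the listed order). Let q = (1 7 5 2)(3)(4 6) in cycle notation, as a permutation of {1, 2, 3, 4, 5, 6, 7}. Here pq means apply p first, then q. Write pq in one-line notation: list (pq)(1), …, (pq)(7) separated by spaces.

(pq)(x) = q(p(x)). Computing each image: q(p(1)) = q(3) = 3, q(p(2)) = q(7) = 5, q(p(3)) = q(1) = 7, q(p(4)) = q(2) = 1, q(p(5)) = q(6) = 4, q(p(6)) = q(4) = 6, q(p(7)) = q(5) = 2.
Hence pq = [3 5 7 1 4 6 2].

3 5 7 1 4 6 2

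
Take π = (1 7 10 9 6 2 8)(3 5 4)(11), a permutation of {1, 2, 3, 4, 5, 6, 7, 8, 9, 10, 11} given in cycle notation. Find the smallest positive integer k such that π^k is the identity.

The cycle type of π is (7, 3, 1).
The order is lcm(7, 3) = 21.

21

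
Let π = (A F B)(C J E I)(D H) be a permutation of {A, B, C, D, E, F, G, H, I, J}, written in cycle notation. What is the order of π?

12

The disjoint cycles have lengths 4, 3, 2, 1.
The order of π is the least common multiple of its cycle lengths: lcm(4, 3, 2) = 12.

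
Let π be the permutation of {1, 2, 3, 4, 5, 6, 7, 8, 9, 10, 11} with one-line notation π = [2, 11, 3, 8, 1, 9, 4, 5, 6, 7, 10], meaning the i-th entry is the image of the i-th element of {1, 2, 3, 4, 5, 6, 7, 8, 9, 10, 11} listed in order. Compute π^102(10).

Tracing 10 → 7 → … returns to 10 after 8 steps, so 10 lies in an 8-cycle (1, 2, 11, 10, 7, 4, 8, 5).
Since the cycle has length 8, π^102 acts on it the same as π^6 (102 mod 8 = 6).
Advancing 6 steps from 10: 10 → 7 → 4 → 8 → 5 → 1 → 2.

2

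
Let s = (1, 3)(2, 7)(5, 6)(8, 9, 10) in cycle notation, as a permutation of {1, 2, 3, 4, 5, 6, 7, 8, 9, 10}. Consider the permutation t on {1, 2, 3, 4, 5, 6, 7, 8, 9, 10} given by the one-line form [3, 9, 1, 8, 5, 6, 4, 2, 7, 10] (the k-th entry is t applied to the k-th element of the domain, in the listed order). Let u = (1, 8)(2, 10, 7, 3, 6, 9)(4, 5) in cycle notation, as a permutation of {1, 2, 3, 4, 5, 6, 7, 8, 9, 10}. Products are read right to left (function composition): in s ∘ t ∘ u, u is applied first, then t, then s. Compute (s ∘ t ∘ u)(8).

(s ∘ t ∘ u)(8) = s(t(u(8))). u(8) = 1, then t(1) = 3, then s(3) = 1, so the result is 1.

1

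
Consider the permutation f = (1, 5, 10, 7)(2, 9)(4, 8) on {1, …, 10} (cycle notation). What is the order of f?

4

The cycle type of f is (4, 2, 2, 1, 1).
Since disjoint cycles commute, ord(f) = lcm(4, 2, 2) = 4.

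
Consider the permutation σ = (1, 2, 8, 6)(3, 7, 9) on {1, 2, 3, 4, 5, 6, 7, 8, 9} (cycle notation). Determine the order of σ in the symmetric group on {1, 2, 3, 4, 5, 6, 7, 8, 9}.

12

The cycle type of σ is (4, 3, 1, 1).
Since disjoint cycles commute, ord(σ) = lcm(4, 3) = 12.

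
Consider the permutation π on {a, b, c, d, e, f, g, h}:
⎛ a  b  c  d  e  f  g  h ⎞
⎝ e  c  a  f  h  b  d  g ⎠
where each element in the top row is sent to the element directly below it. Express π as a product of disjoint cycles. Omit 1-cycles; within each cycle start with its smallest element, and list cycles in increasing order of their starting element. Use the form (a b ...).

(a e h g d f b c)

Start at a and follow images: a → e → h → g → d → f → b → c → a, giving the cycle (a e h g d f b c).
Repeating from the next unused element and collecting all non-trivial cycles gives (a e h g d f b c).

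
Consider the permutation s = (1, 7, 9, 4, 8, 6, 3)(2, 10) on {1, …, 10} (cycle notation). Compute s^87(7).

7 lies in the 7-cycle (1, 7, 9, 4, 8, 6, 3).
Since the cycle has length 7, s^87 acts on it the same as s^3 (87 mod 7 = 3).
Stepping 3 places around the cycle: 7 → 9 → 4 → 8.

8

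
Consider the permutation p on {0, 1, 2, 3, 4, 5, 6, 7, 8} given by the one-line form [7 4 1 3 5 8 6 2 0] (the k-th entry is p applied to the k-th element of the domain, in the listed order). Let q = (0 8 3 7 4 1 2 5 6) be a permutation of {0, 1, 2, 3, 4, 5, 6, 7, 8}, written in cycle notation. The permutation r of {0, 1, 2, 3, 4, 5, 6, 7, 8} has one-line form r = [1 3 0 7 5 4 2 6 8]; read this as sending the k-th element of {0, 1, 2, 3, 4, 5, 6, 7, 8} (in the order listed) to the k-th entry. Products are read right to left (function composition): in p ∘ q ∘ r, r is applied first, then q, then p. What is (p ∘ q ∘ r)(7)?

Apply the permutations in order: r(7) = 6, then q(6) = 0, then p(0) = 7. So (p ∘ q ∘ r)(7) = 7.

7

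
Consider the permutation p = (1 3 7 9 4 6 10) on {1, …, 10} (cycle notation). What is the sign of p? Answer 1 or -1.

1

The cycle lengths are 7, 1, 1, 1.
A cycle of length ℓ contributes ℓ−1 transpositions, so p is a product of 6 transpositions — even.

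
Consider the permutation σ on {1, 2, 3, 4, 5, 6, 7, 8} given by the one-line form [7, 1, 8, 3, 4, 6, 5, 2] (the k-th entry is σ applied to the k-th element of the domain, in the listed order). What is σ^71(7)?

5

Tracing 7 → 5 → … returns to 7 after 7 steps, so 7 lies in a 7-cycle (1, 7, 5, 4, 3, 8, 2).
Powers repeat with period 7 on this cycle, and 71 mod 7 = 1, so σ^71(7) = σ^1(7).
Stepping 1 place around the cycle: 7 → 5.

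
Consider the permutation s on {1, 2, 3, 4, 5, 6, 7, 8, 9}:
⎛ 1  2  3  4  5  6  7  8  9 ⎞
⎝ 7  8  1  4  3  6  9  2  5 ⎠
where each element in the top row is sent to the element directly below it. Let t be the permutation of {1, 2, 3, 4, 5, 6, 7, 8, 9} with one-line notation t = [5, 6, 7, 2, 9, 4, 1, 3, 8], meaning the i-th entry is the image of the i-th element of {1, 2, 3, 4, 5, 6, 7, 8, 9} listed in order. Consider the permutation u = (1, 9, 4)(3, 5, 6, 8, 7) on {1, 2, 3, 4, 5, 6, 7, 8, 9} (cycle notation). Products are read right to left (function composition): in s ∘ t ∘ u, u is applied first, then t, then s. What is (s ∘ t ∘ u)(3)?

5

Chase 3: u(3) = 5; t(5) = 9; s(9) = 5. Hence (s ∘ t ∘ u)(3) = 5.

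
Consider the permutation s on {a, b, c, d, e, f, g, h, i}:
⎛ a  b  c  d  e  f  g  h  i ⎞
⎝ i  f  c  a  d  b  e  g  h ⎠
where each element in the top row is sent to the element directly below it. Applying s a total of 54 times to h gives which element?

h

Tracing h → g → … returns to h after 6 steps, so h lies in a 6-cycle (a, i, h, g, e, d).
Powers repeat with period 6 on this cycle, and 54 mod 6 = 0, so s^54(h) = s^0(h).
So s^54(h) = h.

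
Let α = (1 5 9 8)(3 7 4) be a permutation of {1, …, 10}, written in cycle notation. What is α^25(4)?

4 lies in the 3-cycle (3 7 4).
Since the cycle has length 3, α^25 acts on it the same as α^1 (25 mod 3 = 1).
Stepping 1 place around the cycle: 4 → 3.

3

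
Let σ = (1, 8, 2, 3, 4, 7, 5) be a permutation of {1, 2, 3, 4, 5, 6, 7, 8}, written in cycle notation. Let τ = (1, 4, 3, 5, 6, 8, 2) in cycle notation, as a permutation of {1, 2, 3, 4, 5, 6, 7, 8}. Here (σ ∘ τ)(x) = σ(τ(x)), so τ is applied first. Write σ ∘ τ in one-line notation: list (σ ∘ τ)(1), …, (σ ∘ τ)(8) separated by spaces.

7 8 1 4 6 2 5 3

(σ ∘ τ)(x) = σ(τ(x)). Computing each image: σ(τ(1)) = σ(4) = 7, σ(τ(2)) = σ(1) = 8, σ(τ(3)) = σ(5) = 1, σ(τ(4)) = σ(3) = 4, σ(τ(5)) = σ(6) = 6, σ(τ(6)) = σ(8) = 2, σ(τ(7)) = σ(7) = 5, σ(τ(8)) = σ(2) = 3.
Hence σ ∘ τ = [7 8 1 4 6 2 5 3].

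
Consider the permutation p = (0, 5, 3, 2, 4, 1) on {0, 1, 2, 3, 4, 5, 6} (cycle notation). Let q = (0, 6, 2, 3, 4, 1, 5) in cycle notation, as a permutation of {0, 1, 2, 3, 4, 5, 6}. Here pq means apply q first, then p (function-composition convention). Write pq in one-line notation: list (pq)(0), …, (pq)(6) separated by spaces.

6 3 2 1 0 5 4

For each element, apply q then p: 0 → 6 → 6; 1 → 5 → 3; 2 → 3 → 2; 3 → 4 → 1; 4 → 1 → 0; 5 → 0 → 5; 6 → 2 → 4.
So pq in one-line form is 6 3 2 1 0 5 4.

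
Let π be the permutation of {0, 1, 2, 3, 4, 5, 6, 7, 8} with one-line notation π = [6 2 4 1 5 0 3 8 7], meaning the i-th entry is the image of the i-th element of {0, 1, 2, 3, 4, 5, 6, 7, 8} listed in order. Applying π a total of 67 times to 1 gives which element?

Tracing 1 → 2 → … returns to 1 after 7 steps, so 1 lies in a 7-cycle (0, 6, 3, 1, 2, 4, 5).
Powers repeat with period 7 on this cycle, and 67 mod 7 = 4, so π^67(1) = π^4(1).
Advancing 4 steps from 1: 1 → 2 → 4 → 5 → 0.

0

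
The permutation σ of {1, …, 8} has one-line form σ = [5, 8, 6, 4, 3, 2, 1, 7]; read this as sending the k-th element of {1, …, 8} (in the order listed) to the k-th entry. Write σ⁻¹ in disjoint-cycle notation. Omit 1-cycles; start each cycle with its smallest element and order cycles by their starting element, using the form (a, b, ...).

First write σ in disjoint cycles: (1, 5, 3, 6, 2, 8, 7).
Reversing each cycle (and rotating so the smallest element leads) gives σ⁻¹ = (1, 7, 8, 2, 6, 3, 5).

(1, 7, 8, 2, 6, 3, 5)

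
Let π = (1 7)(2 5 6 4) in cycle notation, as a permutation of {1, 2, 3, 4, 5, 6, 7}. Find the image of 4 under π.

Within (2 5 6 4), 4 ↦ 2.

2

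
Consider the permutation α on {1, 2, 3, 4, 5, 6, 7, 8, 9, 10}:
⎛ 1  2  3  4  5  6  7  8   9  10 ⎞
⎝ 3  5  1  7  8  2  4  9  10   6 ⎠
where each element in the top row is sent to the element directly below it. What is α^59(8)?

Tracing 8 → 9 → … returns to 8 after 6 steps, so 8 lies in a 6-cycle (2, 5, 8, 9, 10, 6).
Since the cycle has length 6, α^59 acts on it the same as α^5 (59 mod 6 = 5).
Stepping 5 places around the cycle: 8 → 9 → 10 → 6 → 2 → 5.

5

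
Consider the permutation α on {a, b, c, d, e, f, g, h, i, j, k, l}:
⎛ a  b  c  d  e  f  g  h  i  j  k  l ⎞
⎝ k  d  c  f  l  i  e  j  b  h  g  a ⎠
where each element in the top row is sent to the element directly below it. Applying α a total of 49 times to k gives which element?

a

Tracing k → g → … returns to k after 5 steps, so k lies in a 5-cycle (a, k, g, e, l).
Since the cycle has length 5, α^49 acts on it the same as α^4 (49 mod 5 = 4).
Stepping 4 places around the cycle: k → g → e → l → a.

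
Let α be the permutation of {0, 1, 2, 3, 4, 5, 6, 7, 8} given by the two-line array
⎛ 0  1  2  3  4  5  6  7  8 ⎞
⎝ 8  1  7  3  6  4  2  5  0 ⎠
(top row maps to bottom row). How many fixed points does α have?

The fixed points (elements with α(x) = x) are {1, 3}, so there are 2.

2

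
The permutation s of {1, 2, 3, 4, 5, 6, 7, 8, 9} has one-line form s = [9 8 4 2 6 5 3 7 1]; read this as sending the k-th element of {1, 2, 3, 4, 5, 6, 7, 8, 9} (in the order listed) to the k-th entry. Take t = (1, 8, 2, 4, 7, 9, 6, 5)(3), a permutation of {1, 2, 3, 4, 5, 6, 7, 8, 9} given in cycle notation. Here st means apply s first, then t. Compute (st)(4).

4

First apply s: s(4) = 2, then t(2) = 4. Thus (st)(4) = 4.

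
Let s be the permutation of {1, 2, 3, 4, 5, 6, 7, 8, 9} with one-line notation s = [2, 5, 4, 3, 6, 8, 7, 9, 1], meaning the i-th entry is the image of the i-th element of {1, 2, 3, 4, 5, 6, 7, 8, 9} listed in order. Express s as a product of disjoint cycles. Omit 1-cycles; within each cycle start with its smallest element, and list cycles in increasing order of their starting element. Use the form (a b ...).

From 1: 1 → 2 → 5 → 6 → 8 → 9 → 1, closing the cycle (1 2 5 6 8 9).
Continuing from each remaining unvisited element yields (1 2 5 6 8 9)(3 4).

(1 2 5 6 8 9)(3 4)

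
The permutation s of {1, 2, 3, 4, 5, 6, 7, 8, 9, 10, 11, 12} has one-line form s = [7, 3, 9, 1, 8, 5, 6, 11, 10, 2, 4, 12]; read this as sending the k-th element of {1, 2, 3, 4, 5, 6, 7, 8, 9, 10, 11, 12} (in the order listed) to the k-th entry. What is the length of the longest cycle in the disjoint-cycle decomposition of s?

Decomposing into disjoint cycles gives (1, 7, 6, 5, 8, 11, 4)(2, 3, 9, 10); the longest has length 7.

7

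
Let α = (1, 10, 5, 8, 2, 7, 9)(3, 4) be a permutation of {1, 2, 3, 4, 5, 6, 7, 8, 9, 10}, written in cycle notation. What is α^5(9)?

2

9 lies in the 7-cycle (1, 10, 5, 8, 2, 7, 9).
Stepping 5 places around the cycle: 9 → 1 → 10 → 5 → 8 → 2.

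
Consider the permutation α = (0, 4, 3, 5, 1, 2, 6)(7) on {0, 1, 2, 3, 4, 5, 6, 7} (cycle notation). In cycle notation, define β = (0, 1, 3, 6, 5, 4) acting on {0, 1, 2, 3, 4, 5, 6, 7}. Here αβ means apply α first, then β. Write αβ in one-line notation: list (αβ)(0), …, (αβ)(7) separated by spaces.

(αβ)(x) = β(α(x)). Computing each image: β(α(0)) = β(4) = 0, β(α(1)) = β(2) = 2, β(α(2)) = β(6) = 5, β(α(3)) = β(5) = 4, β(α(4)) = β(3) = 6, β(α(5)) = β(1) = 3, β(α(6)) = β(0) = 1, β(α(7)) = β(7) = 7.
Hence αβ = [0 2 5 4 6 3 1 7].

0 2 5 4 6 3 1 7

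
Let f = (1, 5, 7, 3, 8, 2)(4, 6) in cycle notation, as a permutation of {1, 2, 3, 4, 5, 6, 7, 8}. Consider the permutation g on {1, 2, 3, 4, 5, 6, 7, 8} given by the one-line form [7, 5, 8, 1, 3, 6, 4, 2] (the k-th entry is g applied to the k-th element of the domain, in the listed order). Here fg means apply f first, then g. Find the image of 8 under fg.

First apply f: f(8) = 2, then g(2) = 5. Thus (fg)(8) = 5.

5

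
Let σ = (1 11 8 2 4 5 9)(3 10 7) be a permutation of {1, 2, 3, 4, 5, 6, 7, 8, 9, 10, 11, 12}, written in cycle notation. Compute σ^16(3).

10

3 lies in the 3-cycle (3 10 7).
Powers repeat with period 3 on this cycle, and 16 mod 3 = 1, so σ^16(3) = σ^1(3).
Stepping 1 place around the cycle: 3 → 10.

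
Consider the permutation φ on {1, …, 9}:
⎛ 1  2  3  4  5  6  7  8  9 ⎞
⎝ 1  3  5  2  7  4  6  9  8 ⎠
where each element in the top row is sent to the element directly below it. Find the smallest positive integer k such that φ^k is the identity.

Writing φ as disjoint cycles, the cycle lengths are 6, 2, 1.
The order of φ is the least common multiple of its cycle lengths: lcm(6, 2) = 6.

6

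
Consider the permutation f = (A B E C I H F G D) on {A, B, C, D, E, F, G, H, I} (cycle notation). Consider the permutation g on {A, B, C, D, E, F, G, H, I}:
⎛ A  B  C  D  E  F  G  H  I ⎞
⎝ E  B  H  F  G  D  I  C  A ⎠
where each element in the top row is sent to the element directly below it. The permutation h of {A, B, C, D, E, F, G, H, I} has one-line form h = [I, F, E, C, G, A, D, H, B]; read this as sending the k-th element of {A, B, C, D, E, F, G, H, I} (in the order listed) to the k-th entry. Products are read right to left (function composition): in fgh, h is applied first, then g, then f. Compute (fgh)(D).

Chase D: h(D) = C; g(C) = H; f(H) = F. Hence (fgh)(D) = F.

F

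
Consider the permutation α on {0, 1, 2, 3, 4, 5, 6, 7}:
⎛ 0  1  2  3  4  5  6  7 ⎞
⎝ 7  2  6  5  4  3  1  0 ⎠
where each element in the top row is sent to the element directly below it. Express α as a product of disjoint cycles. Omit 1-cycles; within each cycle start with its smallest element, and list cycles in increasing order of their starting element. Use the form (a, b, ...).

(0, 7)(1, 2, 6)(3, 5)

From 0: 0 → 7 → 0, closing the cycle (0, 7).
Continuing from each remaining unvisited element yields (0, 7)(1, 2, 6)(3, 5).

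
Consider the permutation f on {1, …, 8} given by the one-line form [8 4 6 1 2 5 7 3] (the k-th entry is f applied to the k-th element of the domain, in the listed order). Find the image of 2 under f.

4

2 is element number 2 of the domain, and entry number 2 of the one-line form is 4, so f(2) = 4.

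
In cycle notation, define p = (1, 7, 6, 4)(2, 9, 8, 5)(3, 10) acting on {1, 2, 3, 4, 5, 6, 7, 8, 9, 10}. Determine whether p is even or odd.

The cycle lengths are 4, 4, 2.
A cycle of length ℓ contributes ℓ−1 transpositions, so p is a product of 3 + 3 + 1 = 7 transpositions — odd.

odd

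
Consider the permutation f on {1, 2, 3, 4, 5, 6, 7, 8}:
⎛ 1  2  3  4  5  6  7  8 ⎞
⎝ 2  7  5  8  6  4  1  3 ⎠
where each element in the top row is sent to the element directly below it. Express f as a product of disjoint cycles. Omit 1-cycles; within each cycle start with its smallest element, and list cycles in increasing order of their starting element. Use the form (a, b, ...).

(1, 2, 7)(3, 5, 6, 4, 8)

Start at 1 and follow images: 1 → 2 → 7 → 1, giving the cycle (1, 2, 7).
Repeating from the next unused element and collecting all non-trivial cycles gives (1, 2, 7)(3, 5, 6, 4, 8).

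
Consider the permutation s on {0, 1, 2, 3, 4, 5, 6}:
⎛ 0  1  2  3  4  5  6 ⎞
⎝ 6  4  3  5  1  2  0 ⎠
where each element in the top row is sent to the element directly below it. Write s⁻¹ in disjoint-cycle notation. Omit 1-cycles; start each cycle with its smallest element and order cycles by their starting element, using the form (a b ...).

The cycle decomposition of s is (0 6)(1 4)(2 3 5).
Reversing each cycle (and rotating so the smallest element leads) gives s⁻¹ = (0 6)(1 4)(2 5 3).

(0 6)(1 4)(2 5 3)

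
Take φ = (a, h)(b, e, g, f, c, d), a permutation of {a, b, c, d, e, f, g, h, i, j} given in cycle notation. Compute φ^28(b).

b lies in the 6-cycle (b, e, g, f, c, d).
On a 6-cycle, φ^6 is the identity, so φ^28 = φ^4 there (28 ≡ 4 mod 6).
Advancing 4 steps from b: b → e → g → f → c.

c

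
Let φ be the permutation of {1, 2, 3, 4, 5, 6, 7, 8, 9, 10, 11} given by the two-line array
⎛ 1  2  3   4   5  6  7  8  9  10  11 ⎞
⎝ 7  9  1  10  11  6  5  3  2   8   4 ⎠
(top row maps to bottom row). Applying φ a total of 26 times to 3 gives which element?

Tracing 3 → 1 → … returns to 3 after 8 steps, so 3 lies in an 8-cycle (1, 7, 5, 11, 4, 10, 8, 3).
Since the cycle has length 8, φ^26 acts on it the same as φ^2 (26 mod 8 = 2).
Stepping 2 places around the cycle: 3 → 1 → 7.

7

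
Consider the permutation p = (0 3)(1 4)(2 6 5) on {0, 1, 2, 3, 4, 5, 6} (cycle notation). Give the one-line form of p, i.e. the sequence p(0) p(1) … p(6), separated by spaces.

3 4 6 0 1 2 5

Reading each image from the cycles: 0↦3, 1↦4, 2↦6, 3↦0, 4↦1, 5↦2, 6↦5.
So the one-line form is 3 4 6 0 1 2 5.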